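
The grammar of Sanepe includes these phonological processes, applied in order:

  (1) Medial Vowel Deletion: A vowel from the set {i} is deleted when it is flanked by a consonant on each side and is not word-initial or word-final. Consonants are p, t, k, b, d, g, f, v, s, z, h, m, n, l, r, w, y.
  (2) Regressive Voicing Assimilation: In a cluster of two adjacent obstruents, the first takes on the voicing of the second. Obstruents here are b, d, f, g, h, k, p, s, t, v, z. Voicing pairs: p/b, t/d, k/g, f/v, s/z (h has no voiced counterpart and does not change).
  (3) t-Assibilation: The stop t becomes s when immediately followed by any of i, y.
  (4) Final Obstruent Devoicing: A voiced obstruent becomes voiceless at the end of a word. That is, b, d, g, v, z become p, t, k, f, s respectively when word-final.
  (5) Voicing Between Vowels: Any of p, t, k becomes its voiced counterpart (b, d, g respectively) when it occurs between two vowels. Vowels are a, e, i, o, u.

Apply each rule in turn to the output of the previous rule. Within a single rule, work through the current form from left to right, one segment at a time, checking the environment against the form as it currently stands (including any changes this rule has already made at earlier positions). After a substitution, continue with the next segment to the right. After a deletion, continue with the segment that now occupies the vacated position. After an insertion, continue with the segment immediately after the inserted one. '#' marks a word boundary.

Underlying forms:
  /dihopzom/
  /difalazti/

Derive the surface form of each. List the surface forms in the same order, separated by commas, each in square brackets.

/dihopzom/:
  (1) Medial Vowel Deletion: [dihopzom] → [dhopzom]
  (2) Regressive Voicing Assimilation: [dhopzom] → [thobzom]
  (3) t-Assibilation: no change — [thobzom]
  (4) Final Obstruent Devoicing: no change — [thobzom]
  (5) Voicing Between Vowels: no change — [thobzom]
/difalazti/:
  (1) Medial Vowel Deletion: [difalazti] → [dfalazti]
  (2) Regressive Voicing Assimilation: [dfalazti] → [tfalasti]
  (3) t-Assibilation: [tfalasti] → [tfalassi]
  (4) Final Obstruent Devoicing: no change — [tfalassi]
  (5) Voicing Between Vowels: no change — [tfalassi]

[thobzom], [tfalassi]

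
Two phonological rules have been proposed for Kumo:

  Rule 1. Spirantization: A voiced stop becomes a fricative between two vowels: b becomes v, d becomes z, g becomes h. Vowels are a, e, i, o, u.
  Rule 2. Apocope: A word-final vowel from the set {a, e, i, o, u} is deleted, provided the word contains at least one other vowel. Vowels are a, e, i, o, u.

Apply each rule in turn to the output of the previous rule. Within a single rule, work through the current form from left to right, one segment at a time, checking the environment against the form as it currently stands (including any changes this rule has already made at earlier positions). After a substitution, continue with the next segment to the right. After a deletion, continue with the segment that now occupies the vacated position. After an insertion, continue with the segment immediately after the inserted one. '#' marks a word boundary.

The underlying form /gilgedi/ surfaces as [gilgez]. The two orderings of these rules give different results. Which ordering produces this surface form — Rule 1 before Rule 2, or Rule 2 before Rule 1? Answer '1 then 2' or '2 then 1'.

Order 1 then 2:
  1 Spirantization: [gilgedi] → [gilgezi]
  2 Apocope: [gilgezi] → [gilgez]
  result: [gilgez]
Order 2 then 1:
  2 Apocope: [gilgedi] → [gilged]
  1 Spirantization: no change — [gilged]
  result: [gilged]

1 then 2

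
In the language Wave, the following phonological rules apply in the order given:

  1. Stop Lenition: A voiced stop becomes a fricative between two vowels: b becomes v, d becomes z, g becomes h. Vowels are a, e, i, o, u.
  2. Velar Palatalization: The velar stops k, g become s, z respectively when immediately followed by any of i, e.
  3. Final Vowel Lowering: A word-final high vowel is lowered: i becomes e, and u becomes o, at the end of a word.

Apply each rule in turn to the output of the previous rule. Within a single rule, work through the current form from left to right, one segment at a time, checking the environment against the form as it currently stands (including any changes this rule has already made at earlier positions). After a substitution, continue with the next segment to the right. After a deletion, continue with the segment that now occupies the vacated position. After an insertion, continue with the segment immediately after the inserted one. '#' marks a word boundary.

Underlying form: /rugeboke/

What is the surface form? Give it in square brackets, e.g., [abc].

[ruhevose]

1 Stop Lenition: [rugeboke] → [ruhevoke]
2 Velar Palatalization: [ruhevoke] → [ruhevose]
3 Final Vowel Lowering: no change — [ruhevose]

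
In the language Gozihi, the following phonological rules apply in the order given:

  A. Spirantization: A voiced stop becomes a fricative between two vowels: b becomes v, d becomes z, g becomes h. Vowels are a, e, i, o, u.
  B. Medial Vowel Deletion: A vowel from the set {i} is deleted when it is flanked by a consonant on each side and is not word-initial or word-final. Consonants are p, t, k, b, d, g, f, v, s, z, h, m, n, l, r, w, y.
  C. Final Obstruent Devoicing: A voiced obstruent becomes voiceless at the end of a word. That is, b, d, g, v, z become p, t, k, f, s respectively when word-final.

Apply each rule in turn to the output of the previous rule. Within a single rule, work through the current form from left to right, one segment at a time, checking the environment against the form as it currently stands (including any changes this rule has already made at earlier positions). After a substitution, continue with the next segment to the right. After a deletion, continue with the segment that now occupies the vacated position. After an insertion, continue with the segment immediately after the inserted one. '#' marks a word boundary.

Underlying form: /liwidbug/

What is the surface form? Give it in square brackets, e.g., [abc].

A Spirantization: no change — [liwidbug]
B Medial Vowel Deletion: [liwidbug] → [lwdbug]
C Final Obstruent Devoicing: [lwdbug] → [lwdbuk]

[lwdbuk]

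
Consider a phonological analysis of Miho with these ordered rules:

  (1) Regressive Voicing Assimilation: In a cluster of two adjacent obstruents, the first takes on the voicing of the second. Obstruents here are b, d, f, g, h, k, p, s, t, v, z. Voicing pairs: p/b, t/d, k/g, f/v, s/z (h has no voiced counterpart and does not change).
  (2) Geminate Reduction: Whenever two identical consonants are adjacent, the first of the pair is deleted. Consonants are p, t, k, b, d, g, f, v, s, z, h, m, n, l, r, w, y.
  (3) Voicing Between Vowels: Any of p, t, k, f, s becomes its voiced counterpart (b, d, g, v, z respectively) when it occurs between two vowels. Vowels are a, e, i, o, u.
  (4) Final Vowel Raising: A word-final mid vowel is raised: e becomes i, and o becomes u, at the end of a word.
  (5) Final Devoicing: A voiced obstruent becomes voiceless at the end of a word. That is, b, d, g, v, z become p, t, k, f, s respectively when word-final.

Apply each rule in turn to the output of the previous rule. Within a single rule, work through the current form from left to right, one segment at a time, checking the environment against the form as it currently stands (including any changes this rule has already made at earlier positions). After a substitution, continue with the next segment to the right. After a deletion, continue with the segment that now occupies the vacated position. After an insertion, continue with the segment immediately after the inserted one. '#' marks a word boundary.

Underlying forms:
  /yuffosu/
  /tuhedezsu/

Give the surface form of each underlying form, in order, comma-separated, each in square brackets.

[yuvozu], [tuhedezu]

/yuffosu/:
  (1) Regressive Voicing Assimilation: no change — [yuffosu]
  (2) Geminate Reduction: [yuffosu] → [yufosu]
  (3) Voicing Between Vowels: [yufosu] → [yuvozu]
  (4) Final Vowel Raising: no change — [yuvozu]
  (5) Final Devoicing: no change — [yuvozu]
/tuhedezsu/:
  (1) Regressive Voicing Assimilation: [tuhedezsu] → [tuhedessu]
  (2) Geminate Reduction: [tuhedessu] → [tuhedesu]
  (3) Voicing Between Vowels: [tuhedesu] → [tuhedezu]
  (4) Final Vowel Raising: no change — [tuhedezu]
  (5) Final Devoicing: no change — [tuhedezu]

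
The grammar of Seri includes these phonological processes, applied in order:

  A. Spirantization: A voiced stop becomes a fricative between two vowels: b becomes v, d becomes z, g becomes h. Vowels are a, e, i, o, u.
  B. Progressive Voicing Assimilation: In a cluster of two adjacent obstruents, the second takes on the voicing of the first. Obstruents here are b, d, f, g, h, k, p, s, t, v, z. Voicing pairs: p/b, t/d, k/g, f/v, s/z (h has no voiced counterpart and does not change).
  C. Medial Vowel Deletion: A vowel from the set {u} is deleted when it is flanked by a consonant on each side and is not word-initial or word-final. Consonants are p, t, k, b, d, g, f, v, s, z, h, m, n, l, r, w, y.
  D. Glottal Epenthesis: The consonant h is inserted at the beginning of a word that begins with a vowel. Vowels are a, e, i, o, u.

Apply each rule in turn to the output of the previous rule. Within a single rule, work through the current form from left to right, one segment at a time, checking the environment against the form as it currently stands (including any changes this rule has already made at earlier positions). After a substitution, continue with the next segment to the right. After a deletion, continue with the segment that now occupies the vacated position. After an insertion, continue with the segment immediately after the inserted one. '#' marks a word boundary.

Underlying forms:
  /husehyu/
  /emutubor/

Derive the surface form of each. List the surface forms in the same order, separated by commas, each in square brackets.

/husehyu/:
  A Spirantization: no change — [husehyu]
  B Progressive Voicing Assimilation: no change — [husehyu]
  C Medial Vowel Deletion: [husehyu] → [hsehyu]
  D Glottal Epenthesis: no change — [hsehyu]
/emutubor/:
  A Spirantization: [emutubor] → [emutuvor]
  B Progressive Voicing Assimilation: no change — [emutuvor]
  C Medial Vowel Deletion: [emutuvor] → [emtvor]
  D Glottal Epenthesis: [emtvor] → [hemtvor]

[hsehyu], [hemtvor]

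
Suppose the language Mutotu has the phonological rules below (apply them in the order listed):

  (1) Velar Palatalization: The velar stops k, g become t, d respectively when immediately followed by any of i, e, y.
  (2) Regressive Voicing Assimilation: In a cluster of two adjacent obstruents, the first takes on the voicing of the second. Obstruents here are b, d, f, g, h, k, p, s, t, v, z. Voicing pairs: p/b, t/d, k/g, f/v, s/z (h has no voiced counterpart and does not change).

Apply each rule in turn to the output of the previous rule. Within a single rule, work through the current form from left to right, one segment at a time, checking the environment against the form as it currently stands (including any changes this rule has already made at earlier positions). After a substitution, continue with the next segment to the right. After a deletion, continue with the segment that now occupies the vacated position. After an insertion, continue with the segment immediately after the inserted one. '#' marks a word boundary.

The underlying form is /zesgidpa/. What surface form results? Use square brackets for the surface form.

[zezditpa]

(1) Velar Palatalization: [zesgidpa] → [zesdidpa]
(2) Regressive Voicing Assimilation: [zesdidpa] → [zezditpa]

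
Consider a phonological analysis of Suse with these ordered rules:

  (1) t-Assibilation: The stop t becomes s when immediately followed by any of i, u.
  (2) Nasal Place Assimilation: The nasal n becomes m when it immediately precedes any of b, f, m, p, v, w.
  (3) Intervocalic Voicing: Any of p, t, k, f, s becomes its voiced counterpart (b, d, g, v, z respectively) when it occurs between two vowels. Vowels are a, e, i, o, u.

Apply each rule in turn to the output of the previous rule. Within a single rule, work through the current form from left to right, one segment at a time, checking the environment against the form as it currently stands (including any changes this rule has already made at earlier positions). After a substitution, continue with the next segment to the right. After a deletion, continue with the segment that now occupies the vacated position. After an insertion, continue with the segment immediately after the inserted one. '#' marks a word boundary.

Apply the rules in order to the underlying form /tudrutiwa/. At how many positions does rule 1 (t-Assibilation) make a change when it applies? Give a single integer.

(1) t-Assibilation: [tudrutiwa] → [sudrusiwa]
(2) Nasal Place Assimilation: no change — [sudrusiwa]
(3) Intervocalic Voicing: [sudrusiwa] → [sudruziwa]
Rule 1 changed 2 position(s).

2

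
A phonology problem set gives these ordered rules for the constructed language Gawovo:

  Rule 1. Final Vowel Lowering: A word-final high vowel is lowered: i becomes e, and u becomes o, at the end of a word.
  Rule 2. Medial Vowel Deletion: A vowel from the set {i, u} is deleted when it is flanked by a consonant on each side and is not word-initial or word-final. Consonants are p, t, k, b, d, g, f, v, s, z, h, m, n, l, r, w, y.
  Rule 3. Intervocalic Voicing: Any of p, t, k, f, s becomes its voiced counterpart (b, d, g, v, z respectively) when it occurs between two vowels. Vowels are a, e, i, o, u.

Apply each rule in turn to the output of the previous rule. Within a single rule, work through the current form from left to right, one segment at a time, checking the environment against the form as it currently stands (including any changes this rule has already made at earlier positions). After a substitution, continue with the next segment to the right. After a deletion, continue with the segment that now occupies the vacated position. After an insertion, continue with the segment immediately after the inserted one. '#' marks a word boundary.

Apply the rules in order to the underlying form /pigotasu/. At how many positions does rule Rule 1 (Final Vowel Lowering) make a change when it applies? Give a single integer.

Rule 1 Final Vowel Lowering: [pigotasu] → [pigotaso]
Rule 2 Medial Vowel Deletion: [pigotaso] → [pgotaso]
Rule 3 Intervocalic Voicing: [pgotaso] → [pgodazo]
Rule Rule 1 changed 1 position(s).

1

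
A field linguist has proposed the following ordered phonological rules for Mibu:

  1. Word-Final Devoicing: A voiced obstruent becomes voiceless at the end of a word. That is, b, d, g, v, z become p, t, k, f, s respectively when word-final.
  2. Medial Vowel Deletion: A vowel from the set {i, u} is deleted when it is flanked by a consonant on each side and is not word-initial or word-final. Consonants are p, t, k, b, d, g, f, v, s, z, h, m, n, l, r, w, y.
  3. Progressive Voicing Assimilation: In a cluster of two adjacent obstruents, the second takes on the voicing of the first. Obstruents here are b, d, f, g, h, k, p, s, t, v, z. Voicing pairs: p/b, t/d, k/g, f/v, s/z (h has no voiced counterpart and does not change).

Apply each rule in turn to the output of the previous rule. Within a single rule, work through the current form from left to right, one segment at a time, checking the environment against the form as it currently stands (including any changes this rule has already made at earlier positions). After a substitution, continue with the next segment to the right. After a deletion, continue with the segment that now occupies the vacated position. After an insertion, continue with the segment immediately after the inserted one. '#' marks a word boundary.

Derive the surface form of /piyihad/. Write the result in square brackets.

[pyhat]

1 Word-Final Devoicing: [piyihad] → [piyihat]
2 Medial Vowel Deletion: [piyihat] → [pyhat]
3 Progressive Voicing Assimilation: no change — [pyhat]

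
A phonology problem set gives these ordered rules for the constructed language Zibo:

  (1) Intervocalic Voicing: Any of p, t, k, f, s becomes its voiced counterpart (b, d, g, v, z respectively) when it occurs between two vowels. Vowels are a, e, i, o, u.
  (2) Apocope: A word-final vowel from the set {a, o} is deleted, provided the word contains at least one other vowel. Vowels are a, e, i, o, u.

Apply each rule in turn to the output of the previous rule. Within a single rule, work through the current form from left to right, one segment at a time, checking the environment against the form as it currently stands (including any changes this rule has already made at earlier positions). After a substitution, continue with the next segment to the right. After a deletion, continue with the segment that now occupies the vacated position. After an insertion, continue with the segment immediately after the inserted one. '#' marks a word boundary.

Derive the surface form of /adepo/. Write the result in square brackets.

[adeb]

(1) Intervocalic Voicing: [adepo] → [adebo]
(2) Apocope: [adebo] → [adeb]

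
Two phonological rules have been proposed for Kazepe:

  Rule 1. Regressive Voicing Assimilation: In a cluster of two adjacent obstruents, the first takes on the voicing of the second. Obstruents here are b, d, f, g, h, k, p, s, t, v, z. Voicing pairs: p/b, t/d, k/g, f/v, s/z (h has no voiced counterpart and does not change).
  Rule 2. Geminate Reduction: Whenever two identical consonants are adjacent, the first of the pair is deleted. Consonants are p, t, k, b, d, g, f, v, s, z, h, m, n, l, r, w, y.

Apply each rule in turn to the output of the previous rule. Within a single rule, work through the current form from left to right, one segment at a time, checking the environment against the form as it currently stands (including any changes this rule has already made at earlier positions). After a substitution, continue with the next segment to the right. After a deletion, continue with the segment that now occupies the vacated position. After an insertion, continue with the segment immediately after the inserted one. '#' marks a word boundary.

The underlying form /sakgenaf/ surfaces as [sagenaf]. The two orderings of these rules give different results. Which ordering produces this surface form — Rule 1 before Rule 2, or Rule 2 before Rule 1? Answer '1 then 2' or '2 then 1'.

Order 1 then 2:
  1 Regressive Voicing Assimilation: [sakgenaf] → [saggenaf]
  2 Geminate Reduction: [saggenaf] → [sagenaf]
  result: [sagenaf]
Order 2 then 1:
  2 Geminate Reduction: no change — [sakgenaf]
  1 Regressive Voicing Assimilation: [sakgenaf] → [saggenaf]
  result: [saggenaf]

1 then 2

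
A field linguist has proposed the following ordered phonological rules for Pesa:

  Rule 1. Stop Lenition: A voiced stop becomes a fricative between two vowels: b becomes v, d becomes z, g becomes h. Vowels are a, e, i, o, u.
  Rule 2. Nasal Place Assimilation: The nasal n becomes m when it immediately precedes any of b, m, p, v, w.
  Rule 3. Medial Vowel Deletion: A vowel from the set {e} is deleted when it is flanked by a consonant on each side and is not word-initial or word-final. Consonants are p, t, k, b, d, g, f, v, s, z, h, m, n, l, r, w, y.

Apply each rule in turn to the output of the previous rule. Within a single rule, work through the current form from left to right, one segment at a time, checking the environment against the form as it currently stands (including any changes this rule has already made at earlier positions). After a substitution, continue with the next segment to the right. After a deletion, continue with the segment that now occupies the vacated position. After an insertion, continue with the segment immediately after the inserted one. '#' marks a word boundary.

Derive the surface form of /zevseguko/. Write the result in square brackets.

[zvshuko]

Rule 1 Stop Lenition: [zevseguko] → [zevsehuko]
Rule 2 Nasal Place Assimilation: no change — [zevsehuko]
Rule 3 Medial Vowel Deletion: [zevsehuko] → [zvshuko]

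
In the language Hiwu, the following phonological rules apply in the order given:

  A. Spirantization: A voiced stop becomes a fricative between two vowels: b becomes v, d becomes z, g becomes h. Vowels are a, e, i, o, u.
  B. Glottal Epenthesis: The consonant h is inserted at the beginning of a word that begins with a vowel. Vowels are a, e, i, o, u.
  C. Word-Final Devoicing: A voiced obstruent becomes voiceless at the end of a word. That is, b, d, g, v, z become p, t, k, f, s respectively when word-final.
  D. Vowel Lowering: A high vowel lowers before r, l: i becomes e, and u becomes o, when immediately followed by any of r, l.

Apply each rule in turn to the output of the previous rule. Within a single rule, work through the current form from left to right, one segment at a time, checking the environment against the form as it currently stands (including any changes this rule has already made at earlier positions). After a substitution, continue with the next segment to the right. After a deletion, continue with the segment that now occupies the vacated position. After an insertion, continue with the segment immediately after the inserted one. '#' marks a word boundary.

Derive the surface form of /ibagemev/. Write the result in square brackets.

A Spirantization: [ibagemev] → [ivahemev]
B Glottal Epenthesis: [ivahemev] → [hivahemev]
C Word-Final Devoicing: [hivahemev] → [hivahemef]
D Vowel Lowering: no change — [hivahemef]

[hivahemef]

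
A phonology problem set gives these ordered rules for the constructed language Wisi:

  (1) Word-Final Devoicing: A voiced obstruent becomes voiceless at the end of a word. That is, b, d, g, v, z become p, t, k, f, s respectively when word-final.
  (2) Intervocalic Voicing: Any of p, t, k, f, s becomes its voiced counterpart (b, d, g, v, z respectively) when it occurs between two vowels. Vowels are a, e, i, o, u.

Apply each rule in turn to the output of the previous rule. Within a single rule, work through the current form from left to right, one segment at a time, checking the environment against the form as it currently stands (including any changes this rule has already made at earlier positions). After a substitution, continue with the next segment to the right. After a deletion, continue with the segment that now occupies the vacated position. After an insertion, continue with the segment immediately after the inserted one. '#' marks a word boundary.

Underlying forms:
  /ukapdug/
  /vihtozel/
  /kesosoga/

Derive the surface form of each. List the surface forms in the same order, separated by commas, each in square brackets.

/ukapdug/:
  (1) Word-Final Devoicing: [ukapdug] → [ukapduk]
  (2) Intervocalic Voicing: [ukapduk] → [ugapduk]
/vihtozel/:
  (1) Word-Final Devoicing: no change — [vihtozel]
  (2) Intervocalic Voicing: no change — [vihtozel]
/kesosoga/:
  (1) Word-Final Devoicing: no change — [kesosoga]
  (2) Intervocalic Voicing: [kesosoga] → [kezozoga]

[ugapduk], [vihtozel], [kezozoga]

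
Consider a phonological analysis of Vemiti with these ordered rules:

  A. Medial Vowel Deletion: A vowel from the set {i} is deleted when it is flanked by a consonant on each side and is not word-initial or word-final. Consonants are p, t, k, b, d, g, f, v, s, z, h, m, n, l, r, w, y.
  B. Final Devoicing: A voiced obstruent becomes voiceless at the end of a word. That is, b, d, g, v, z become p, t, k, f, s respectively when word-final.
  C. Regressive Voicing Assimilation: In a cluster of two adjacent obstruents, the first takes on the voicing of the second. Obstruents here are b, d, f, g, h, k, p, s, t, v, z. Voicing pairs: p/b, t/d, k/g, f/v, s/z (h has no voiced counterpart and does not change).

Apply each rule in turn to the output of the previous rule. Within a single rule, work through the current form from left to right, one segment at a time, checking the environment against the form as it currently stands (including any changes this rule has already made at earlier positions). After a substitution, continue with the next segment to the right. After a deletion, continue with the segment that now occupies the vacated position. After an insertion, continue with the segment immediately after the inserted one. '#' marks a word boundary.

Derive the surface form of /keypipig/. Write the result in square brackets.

A Medial Vowel Deletion: [keypipig] → [keyppg]
B Final Devoicing: [keyppg] → [keyppk]
C Regressive Voicing Assimilation: no change — [keyppk]

[keyppk]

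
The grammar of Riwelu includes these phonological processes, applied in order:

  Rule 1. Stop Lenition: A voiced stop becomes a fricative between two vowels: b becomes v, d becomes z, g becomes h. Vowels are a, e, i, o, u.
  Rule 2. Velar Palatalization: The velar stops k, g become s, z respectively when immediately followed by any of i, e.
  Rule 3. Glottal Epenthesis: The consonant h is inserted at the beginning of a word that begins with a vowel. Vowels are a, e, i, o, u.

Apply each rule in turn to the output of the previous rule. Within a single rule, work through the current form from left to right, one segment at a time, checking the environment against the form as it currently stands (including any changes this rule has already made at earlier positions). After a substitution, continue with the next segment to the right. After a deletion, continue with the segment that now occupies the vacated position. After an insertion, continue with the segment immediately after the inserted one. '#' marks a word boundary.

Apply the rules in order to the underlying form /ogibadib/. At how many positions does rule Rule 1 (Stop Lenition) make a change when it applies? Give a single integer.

3

Rule 1 Stop Lenition: [ogibadib] → [ohivazib]
Rule 2 Velar Palatalization: no change — [ohivazib]
Rule 3 Glottal Epenthesis: [ohivazib] → [hohivazib]
Rule Rule 1 changed 3 position(s).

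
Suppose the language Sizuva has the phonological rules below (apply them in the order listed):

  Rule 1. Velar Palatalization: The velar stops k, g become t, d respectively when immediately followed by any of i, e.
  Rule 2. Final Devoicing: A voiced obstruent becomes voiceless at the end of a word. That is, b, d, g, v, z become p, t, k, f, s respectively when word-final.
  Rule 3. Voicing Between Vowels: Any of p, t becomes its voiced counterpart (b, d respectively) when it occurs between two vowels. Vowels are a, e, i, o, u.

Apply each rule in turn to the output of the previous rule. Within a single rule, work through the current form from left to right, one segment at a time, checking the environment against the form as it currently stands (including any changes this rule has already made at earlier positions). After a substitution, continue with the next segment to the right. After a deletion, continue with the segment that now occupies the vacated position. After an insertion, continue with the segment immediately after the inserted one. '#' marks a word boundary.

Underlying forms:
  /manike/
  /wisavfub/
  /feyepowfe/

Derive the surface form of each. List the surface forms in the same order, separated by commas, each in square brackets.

[manide], [wisavfup], [feyebowfe]

/manike/:
  Rule 1 Velar Palatalization: [manike] → [manite]
  Rule 2 Final Devoicing: no change — [manite]
  Rule 3 Voicing Between Vowels: [manite] → [manide]
/wisavfub/:
  Rule 1 Velar Palatalization: no change — [wisavfub]
  Rule 2 Final Devoicing: [wisavfub] → [wisavfup]
  Rule 3 Voicing Between Vowels: no change — [wisavfup]
/feyepowfe/:
  Rule 1 Velar Palatalization: no change — [feyepowfe]
  Rule 2 Final Devoicing: no change — [feyepowfe]
  Rule 3 Voicing Between Vowels: [feyepowfe] → [feyebowfe]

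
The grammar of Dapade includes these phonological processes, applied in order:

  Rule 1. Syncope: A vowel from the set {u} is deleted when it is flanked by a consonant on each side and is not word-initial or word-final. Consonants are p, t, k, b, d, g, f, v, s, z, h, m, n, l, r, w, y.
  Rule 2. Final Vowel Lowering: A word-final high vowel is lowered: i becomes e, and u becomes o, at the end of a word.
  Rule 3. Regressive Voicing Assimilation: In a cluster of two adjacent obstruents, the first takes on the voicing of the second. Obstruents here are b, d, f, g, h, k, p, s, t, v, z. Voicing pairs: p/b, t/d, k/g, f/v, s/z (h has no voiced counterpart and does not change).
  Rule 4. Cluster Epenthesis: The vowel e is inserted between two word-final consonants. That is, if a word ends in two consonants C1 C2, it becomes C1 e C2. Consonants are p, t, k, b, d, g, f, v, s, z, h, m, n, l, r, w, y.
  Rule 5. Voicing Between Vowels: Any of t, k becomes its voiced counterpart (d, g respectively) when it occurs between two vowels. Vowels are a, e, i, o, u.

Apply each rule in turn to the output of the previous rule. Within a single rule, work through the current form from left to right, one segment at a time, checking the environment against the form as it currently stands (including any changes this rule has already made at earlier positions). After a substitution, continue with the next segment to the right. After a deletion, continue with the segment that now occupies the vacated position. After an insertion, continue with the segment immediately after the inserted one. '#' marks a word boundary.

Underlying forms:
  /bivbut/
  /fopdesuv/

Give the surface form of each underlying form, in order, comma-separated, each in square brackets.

/bivbut/:
  Rule 1 Syncope: [bivbut] → [bivbt]
  Rule 2 Final Vowel Lowering: no change — [bivbt]
  Rule 3 Regressive Voicing Assimilation: [bivbt] → [bivpt]
  Rule 4 Cluster Epenthesis: [bivpt] → [bivpet]
  Rule 5 Voicing Between Vowels: no change — [bivpet]
/fopdesuv/:
  Rule 1 Syncope: [fopdesuv] → [fopdesv]
  Rule 2 Final Vowel Lowering: no change — [fopdesv]
  Rule 3 Regressive Voicing Assimilation: [fopdesv] → [fobdezv]
  Rule 4 Cluster Epenthesis: [fobdezv] → [fobdezev]
  Rule 5 Voicing Between Vowels: no change — [fobdezev]

[bivpet], [fobdezev]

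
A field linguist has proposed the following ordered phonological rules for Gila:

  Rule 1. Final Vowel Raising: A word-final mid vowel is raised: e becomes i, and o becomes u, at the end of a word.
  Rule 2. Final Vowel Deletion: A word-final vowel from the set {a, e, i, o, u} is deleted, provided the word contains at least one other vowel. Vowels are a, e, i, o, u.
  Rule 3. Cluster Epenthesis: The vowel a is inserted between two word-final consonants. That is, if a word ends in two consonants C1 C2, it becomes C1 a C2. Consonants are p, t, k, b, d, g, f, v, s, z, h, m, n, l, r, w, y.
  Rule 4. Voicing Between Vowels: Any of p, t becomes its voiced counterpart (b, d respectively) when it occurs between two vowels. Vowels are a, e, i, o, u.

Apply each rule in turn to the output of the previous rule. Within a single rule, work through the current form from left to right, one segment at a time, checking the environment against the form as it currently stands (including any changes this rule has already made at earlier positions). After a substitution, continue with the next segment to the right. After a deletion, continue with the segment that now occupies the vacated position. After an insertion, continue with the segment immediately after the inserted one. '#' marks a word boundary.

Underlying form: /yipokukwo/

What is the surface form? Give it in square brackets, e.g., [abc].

[yibokukaw]

Rule 1 Final Vowel Raising: [yipokukwo] → [yipokukwu]
Rule 2 Final Vowel Deletion: [yipokukwu] → [yipokukw]
Rule 3 Cluster Epenthesis: [yipokukw] → [yipokukaw]
Rule 4 Voicing Between Vowels: [yipokukaw] → [yibokukaw]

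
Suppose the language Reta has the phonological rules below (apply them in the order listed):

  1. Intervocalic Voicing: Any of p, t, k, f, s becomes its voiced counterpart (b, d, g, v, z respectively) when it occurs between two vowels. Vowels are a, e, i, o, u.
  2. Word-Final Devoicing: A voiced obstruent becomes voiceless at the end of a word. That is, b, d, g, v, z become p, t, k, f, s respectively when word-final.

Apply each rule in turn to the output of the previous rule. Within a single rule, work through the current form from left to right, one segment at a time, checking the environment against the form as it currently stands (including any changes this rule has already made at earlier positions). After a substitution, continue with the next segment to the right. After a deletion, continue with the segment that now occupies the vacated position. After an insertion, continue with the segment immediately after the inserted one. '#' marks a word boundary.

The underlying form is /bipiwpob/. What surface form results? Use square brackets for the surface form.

1 Intervocalic Voicing: [bipiwpob] → [bibiwpob]
2 Word-Final Devoicing: [bibiwpob] → [bibiwpop]

[bibiwpop]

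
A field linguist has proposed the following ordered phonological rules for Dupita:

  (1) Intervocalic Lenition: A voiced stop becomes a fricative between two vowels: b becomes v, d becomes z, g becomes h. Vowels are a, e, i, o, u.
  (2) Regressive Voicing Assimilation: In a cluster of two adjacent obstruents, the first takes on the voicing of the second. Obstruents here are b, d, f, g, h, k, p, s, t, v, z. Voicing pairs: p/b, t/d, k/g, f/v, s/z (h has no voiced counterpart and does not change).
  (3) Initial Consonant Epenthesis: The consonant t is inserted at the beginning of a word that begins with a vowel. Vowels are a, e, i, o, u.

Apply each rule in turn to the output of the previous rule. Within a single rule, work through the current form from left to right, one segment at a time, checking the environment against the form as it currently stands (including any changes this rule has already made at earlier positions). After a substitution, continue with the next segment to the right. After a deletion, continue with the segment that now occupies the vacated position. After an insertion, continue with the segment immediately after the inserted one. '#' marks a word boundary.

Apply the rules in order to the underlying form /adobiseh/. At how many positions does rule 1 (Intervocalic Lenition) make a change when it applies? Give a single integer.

2

(1) Intervocalic Lenition: [adobiseh] → [azoviseh]
(2) Regressive Voicing Assimilation: no change — [azoviseh]
(3) Initial Consonant Epenthesis: [azoviseh] → [tazoviseh]
Rule 1 changed 2 position(s).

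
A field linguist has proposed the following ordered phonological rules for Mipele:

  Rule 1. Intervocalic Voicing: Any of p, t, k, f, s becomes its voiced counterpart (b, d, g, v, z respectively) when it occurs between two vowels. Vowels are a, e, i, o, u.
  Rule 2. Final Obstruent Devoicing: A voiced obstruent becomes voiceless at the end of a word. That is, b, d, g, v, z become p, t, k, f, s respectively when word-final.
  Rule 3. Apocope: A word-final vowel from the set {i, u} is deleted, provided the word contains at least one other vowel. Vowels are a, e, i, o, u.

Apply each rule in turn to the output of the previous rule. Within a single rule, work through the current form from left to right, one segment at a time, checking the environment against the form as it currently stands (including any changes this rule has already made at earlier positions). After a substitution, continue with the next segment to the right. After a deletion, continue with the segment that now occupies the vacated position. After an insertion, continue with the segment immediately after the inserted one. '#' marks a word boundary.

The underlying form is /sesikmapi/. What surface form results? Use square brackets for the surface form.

Rule 1 Intervocalic Voicing: [sesikmapi] → [sezikmabi]
Rule 2 Final Obstruent Devoicing: no change — [sezikmabi]
Rule 3 Apocope: [sezikmabi] → [sezikmab]

[sezikmab]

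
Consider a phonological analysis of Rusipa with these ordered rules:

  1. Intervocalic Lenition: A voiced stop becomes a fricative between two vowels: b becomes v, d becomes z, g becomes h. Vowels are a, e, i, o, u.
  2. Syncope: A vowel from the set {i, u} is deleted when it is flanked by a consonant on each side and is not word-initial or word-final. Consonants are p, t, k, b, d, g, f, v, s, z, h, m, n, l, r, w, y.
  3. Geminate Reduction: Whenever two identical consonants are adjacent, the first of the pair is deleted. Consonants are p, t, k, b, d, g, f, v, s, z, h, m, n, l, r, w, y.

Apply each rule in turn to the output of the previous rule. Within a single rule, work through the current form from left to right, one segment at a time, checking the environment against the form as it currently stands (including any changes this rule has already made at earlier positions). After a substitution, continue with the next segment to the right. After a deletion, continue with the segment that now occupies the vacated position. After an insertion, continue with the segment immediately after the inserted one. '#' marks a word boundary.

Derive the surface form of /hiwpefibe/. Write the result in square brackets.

[hwpefve]

1 Intervocalic Lenition: [hiwpefibe] → [hiwpefive]
2 Syncope: [hiwpefive] → [hwpefve]
3 Geminate Reduction: no change — [hwpefve]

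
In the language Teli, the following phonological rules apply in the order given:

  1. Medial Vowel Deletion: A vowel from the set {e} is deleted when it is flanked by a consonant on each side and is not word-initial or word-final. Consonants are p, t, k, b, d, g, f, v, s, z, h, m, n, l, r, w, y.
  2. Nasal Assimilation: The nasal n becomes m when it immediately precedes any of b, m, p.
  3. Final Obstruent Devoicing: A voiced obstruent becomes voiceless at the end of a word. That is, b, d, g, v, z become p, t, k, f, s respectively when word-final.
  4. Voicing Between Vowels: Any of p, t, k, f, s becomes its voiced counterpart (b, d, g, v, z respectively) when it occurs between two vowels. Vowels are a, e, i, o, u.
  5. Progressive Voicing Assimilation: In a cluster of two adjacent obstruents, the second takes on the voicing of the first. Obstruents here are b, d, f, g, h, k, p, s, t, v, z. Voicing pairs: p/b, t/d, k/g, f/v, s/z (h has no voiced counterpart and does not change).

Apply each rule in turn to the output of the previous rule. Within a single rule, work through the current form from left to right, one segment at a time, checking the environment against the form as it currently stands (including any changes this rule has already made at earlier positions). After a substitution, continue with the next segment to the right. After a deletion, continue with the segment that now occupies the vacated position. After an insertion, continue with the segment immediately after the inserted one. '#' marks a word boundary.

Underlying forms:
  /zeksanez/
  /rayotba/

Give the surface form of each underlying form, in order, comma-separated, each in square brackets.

[zgzans], [rayotpa]

/zeksanez/:
  1 Medial Vowel Deletion: [zeksanez] → [zksanz]
  2 Nasal Assimilation: no change — [zksanz]
  3 Final Obstruent Devoicing: [zksanz] → [zksans]
  4 Voicing Between Vowels: no change — [zksans]
  5 Progressive Voicing Assimilation: [zksans] → [zgzans]
/rayotba/:
  1 Medial Vowel Deletion: no change — [rayotba]
  2 Nasal Assimilation: no change — [rayotba]
  3 Final Obstruent Devoicing: no change — [rayotba]
  4 Voicing Between Vowels: no change — [rayotba]
  5 Progressive Voicing Assimilation: [rayotba] → [rayotpa]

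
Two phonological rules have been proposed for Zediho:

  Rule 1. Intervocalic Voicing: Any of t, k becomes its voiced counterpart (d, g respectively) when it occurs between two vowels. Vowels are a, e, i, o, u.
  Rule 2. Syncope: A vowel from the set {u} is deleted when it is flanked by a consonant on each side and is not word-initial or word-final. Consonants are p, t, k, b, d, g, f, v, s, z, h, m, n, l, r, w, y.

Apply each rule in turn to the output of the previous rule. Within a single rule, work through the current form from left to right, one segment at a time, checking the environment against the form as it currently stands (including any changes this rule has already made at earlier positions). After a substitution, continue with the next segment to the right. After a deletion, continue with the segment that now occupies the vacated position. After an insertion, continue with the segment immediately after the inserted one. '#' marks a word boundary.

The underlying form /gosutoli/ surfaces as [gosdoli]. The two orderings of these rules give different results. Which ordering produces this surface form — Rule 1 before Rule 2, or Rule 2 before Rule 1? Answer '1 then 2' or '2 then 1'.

1 then 2

Order 1 then 2:
  1 Intervocalic Voicing: [gosutoli] → [gosudoli]
  2 Syncope: [gosudoli] → [gosdoli]
  result: [gosdoli]
Order 2 then 1:
  2 Syncope: [gosutoli] → [gostoli]
  1 Intervocalic Voicing: no change — [gostoli]
  result: [gostoli]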